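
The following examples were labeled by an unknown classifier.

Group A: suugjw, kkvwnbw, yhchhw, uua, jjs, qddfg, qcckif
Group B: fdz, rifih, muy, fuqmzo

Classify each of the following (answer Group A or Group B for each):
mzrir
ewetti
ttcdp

Group B, Group A, Group A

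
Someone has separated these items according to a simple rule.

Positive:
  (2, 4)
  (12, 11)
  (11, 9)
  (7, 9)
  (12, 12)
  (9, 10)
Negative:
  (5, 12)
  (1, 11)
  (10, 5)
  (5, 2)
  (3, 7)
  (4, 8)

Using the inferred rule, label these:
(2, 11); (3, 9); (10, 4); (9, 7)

Negative, Negative, Negative, Positive

The simplest hypothesis consistent with all the labels is: |first − second| ≤ 2.
(2, 11): |2−11| = 9, fails this test → Negative.
(3, 9): |3−9| = 6, fails this test → Negative.
(10, 4): |10−4| = 6, fails this test → Negative.
(9, 7): |9−7| = 2, fits → Positive.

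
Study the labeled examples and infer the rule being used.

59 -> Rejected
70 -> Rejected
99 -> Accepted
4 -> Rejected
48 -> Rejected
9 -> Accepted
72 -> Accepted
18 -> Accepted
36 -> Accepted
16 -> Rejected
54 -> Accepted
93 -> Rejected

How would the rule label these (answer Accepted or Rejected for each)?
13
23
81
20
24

'Accepted' ⟺ multiple of 9.
13 → 13 = 9·1 + 4 → Rejected.
23 → 23 = 9·2 + 5 → Rejected.
81 → 81 = 9·9 → Accepted.
20 → 20 = 9·2 + 2 → Rejected.
24 → 24 = 9·2 + 6 → Rejected.

Rejected, Rejected, Accepted, Rejected, Rejected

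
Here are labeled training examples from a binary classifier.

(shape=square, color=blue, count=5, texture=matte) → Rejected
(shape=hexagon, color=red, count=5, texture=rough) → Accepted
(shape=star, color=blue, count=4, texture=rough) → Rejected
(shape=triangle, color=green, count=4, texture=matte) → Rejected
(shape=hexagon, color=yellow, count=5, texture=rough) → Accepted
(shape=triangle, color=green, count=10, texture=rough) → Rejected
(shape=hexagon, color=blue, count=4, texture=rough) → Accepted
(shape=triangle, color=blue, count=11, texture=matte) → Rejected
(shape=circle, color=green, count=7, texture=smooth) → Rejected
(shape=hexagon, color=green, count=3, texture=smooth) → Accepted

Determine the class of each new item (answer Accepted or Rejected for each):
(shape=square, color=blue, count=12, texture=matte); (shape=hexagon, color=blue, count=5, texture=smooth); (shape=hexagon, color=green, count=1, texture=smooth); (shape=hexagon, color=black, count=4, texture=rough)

Rejected, Accepted, Accepted, Accepted

Rule: shape is hexagon. This holds for each 'Accepted' example and fails for each 'Rejected' one.
(shape=square, color=blue, count=12, texture=matte): Rejected (shape is square).
(shape=hexagon, color=blue, count=5, texture=smooth): Accepted (shape is hexagon).
(shape=hexagon, color=green, count=1, texture=smooth): Accepted (shape is hexagon).
(shape=hexagon, color=black, count=4, texture=rough): Accepted (shape is hexagon).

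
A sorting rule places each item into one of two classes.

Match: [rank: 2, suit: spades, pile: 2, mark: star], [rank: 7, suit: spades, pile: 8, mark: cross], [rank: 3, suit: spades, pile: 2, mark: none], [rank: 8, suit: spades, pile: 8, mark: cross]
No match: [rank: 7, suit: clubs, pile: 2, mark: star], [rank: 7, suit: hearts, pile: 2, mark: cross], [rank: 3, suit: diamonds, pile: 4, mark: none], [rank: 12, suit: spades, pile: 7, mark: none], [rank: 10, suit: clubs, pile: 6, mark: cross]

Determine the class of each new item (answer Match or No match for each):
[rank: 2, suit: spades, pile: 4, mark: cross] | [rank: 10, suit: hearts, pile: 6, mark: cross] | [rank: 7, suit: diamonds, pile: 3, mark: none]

Rule: suit is spades AND rank ≤ 8. This holds for each 'Match' example and fails for each 'No match' one.
[rank: 2, suit: spades, pile: 4, mark: cross]: suit is spades, rank = 2, passes → Match. [rank: 10, suit: hearts, pile: 6, mark: cross]: suit is hearts, rank = 10, doesn't match → No match. [rank: 7, suit: diamonds, pile: 3, mark: none]: suit is diamonds, rank = 7, doesn't match → No match.

Match, No match, No match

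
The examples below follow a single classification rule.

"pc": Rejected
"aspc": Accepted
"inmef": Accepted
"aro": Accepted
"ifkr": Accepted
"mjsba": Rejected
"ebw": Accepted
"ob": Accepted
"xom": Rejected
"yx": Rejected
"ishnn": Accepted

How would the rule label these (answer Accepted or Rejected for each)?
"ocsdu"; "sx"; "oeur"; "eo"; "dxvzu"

Accepted, Rejected, Accepted, Accepted, Rejected

The simplest hypothesis consistent with all the labels is: starts with a vowel.
Accepted: "ocsdu", since starts with 'o'.
Rejected: "sx", since starts with 's'.
Accepted: "oeur", since starts with 'o'.
Accepted: "eo", since starts with 'e'.
Rejected: "dxvzu", since starts with 'd'.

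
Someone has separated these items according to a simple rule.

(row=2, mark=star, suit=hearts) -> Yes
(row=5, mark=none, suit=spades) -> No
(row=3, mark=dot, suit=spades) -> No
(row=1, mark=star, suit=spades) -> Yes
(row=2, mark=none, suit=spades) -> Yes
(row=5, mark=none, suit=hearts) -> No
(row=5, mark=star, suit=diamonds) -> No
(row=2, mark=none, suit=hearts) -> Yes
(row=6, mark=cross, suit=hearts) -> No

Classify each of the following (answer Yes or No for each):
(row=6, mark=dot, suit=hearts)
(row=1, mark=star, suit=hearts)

No, Yes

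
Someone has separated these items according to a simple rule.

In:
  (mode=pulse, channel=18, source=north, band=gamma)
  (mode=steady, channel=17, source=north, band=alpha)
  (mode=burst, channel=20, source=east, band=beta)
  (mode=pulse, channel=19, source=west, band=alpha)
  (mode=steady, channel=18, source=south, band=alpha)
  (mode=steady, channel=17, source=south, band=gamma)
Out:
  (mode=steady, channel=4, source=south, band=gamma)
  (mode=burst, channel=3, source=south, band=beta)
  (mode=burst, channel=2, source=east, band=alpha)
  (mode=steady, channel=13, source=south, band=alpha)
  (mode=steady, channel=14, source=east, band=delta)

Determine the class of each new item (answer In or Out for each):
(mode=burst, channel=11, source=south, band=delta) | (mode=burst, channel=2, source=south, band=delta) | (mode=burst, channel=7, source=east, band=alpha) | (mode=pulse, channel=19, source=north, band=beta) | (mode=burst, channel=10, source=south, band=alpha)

Out, Out, Out, In, Out

Rule: channel ≥ 17. This holds for each 'In' example and fails for each 'Out' one.
(mode=burst, channel=11, source=south, band=delta): Out (channel = 11). (mode=burst, channel=2, source=south, band=delta): Out (channel = 2). (mode=burst, channel=7, source=east, band=alpha): Out (channel = 7). (mode=pulse, channel=19, source=north, band=beta): In (channel = 19). (mode=burst, channel=10, source=south, band=alpha): Out (channel = 10).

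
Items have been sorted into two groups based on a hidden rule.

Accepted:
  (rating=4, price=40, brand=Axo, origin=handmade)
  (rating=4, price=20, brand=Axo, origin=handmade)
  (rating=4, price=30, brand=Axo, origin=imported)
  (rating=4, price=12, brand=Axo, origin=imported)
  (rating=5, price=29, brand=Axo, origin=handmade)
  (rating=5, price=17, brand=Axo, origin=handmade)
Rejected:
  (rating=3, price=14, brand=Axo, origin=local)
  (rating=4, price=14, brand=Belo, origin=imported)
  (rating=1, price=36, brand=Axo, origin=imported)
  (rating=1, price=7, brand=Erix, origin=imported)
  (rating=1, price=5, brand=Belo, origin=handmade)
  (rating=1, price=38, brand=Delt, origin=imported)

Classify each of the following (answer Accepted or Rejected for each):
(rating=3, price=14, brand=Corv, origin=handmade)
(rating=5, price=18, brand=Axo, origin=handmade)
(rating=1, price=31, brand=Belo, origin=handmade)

The pattern is that an item is 'Accepted' exactly when: brand is Axo AND rating ≥ 4.
(rating=3, price=14, brand=Corv, origin=handmade): Rejected (brand is Corv, rating = 3). (rating=5, price=18, brand=Axo, origin=handmade): Accepted (brand is Axo, rating = 5). (rating=1, price=31, brand=Belo, origin=handmade): Rejected (brand is Belo, rating = 1).

Rejected, Accepted, Rejected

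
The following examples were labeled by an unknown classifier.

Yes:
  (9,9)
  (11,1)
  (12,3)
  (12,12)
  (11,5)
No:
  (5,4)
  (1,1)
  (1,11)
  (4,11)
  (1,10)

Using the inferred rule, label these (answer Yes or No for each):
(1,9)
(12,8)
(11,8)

No, Yes, Yes

The simplest hypothesis consistent with all the labels is: first ≥ 9.
(1,9): No (first 1). (12,8): Yes (first 12). (11,8): Yes (first 11).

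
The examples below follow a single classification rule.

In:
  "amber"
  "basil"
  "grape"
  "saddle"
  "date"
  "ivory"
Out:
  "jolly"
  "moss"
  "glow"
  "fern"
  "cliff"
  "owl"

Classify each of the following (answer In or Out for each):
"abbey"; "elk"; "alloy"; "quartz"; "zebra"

In, Out, In, In, In

The pattern is that an item is 'In' exactly when: has ≥ 2 vowels.
"abbey" → 2 vowels → In.
"elk" → 1 vowel → Out.
"alloy" → 2 vowels → In.
"quartz" → 2 vowels → In.
"zebra" → 2 vowels → In.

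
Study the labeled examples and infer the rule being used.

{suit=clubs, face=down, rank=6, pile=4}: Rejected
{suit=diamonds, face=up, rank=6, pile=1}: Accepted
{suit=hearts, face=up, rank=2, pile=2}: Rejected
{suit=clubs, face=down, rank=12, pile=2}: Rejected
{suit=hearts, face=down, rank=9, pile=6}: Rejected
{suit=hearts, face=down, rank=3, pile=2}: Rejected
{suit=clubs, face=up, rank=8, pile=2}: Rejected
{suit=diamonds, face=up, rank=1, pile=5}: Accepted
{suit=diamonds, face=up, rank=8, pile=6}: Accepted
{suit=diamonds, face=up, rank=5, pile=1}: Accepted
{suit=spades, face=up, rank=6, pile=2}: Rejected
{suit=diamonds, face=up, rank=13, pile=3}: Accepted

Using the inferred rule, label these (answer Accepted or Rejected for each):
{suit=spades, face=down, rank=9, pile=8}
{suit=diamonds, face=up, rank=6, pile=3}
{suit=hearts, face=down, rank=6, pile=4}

The rule appears to be: suit is diamonds.

Rejected, Accepted, Rejected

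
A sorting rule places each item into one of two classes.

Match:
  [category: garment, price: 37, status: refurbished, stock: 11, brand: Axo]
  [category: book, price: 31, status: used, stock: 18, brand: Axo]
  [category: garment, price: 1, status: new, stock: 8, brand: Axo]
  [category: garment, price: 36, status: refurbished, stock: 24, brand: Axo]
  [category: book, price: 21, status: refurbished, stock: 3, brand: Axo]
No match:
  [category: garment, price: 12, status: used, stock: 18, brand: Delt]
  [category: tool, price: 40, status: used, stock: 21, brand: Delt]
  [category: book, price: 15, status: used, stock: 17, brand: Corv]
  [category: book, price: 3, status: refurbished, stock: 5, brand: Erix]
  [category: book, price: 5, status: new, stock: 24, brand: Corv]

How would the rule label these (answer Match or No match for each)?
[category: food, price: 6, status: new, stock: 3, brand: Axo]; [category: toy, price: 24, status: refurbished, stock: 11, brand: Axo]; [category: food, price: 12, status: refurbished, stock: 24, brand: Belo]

Match, Match, No match

Checking candidate rules against both groups, what survives is: brand is Axo.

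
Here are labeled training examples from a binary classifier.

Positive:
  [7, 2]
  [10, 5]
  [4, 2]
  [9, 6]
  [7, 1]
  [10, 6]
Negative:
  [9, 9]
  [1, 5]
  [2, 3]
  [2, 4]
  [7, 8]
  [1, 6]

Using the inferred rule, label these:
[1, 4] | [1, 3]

The rule appears to be: first > second.

Negative, Negative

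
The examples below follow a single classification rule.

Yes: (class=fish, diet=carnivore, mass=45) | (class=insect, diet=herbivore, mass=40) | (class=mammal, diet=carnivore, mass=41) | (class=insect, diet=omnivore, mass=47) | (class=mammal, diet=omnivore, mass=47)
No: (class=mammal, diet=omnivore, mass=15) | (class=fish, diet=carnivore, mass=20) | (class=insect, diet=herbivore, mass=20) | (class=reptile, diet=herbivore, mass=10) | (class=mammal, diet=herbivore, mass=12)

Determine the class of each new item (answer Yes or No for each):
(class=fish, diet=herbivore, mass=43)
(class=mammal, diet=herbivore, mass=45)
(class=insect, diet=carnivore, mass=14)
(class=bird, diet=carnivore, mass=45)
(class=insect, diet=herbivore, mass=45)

Yes, Yes, No, Yes, Yes

Rule: mass ≥ 40. This holds for each 'Yes' example and fails for each 'No' one.
(class=fish, diet=herbivore, mass=43) → mass = 43 → Yes.
(class=mammal, diet=herbivore, mass=45) → mass = 45 → Yes.
(class=insect, diet=carnivore, mass=14) → mass = 14 → No.
(class=bird, diet=carnivore, mass=45) → mass = 45 → Yes.
(class=insect, diet=herbivore, mass=45) → mass = 45 → Yes.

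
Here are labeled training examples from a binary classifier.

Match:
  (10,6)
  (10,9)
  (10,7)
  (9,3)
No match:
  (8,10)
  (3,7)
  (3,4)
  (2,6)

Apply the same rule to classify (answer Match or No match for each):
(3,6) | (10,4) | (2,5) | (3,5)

The classifier is using: first > second.

No match, Match, No match, No match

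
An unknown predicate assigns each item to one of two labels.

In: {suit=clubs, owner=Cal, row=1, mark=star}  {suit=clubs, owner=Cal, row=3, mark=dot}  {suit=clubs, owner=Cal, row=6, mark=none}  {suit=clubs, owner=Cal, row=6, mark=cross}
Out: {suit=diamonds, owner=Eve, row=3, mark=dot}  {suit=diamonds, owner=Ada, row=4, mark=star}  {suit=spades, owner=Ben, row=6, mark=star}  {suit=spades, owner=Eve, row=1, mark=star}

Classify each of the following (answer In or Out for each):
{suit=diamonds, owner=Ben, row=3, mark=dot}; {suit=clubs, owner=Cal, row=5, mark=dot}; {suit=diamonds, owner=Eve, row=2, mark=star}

All 'In' examples share one property — owner is Cal — and every 'Out' example lacks it.
{suit=diamonds, owner=Ben, row=3, mark=dot}: owner is Ben — lacks this property, so Out. {suit=clubs, owner=Cal, row=5, mark=dot}: owner is Cal — fits, so In. {suit=diamonds, owner=Eve, row=2, mark=star}: owner is Eve — lacks this property, so Out.

Out, In, Out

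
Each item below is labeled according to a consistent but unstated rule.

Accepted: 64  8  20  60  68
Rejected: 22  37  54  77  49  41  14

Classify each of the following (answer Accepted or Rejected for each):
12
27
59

Checking candidate rules against both groups, what survives is: multiple of 4.

Accepted, Rejected, Rejected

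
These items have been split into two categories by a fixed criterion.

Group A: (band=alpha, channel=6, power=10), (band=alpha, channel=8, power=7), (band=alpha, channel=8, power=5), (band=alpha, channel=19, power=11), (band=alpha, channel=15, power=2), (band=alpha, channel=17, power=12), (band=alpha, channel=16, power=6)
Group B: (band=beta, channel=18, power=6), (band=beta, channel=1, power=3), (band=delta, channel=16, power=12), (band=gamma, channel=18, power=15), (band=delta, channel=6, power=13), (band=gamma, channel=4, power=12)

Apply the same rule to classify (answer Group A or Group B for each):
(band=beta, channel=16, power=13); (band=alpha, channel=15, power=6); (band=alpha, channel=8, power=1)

Rule: band is alpha. This holds for each 'Group A' example and fails for each 'Group B' one.

Group B, Group A, Group A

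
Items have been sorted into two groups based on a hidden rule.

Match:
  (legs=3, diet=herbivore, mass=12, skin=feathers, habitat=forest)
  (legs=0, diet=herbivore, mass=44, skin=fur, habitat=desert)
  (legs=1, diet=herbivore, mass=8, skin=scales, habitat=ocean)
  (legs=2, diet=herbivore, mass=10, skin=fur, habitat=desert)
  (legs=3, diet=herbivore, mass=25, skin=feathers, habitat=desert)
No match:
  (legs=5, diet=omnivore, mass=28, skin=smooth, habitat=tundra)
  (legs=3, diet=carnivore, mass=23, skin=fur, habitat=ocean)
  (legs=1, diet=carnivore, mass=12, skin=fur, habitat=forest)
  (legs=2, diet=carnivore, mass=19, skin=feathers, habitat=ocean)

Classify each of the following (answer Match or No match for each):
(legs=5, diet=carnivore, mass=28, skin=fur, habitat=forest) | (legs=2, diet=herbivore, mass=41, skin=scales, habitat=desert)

No match, Match

'Match' ⟺ diet is herbivore.
(legs=5, diet=carnivore, mass=28, skin=fur, habitat=forest): diet is carnivore — doesn't match, so No match. (legs=2, diet=herbivore, mass=41, skin=scales, habitat=desert): diet is herbivore — fits, so Match.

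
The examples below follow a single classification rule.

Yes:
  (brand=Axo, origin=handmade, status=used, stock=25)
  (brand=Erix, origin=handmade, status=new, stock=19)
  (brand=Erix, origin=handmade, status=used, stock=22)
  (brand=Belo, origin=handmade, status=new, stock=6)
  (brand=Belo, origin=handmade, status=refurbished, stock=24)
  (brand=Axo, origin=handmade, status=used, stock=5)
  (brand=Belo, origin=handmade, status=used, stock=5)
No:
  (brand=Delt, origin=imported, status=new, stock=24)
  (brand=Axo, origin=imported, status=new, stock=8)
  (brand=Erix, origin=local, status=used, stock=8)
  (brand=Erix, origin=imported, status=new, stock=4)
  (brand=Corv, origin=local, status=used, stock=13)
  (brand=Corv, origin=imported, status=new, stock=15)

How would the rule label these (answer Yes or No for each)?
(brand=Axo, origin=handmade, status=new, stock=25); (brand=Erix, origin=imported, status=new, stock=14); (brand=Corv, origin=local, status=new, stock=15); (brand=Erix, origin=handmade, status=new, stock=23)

Checking candidate rules against both groups, what survives is: origin is handmade.
Yes: (brand=Axo, origin=handmade, status=new, stock=25), since origin is handmade. No: (brand=Erix, origin=imported, status=new, stock=14), since origin is imported. No: (brand=Corv, origin=local, status=new, stock=15), since origin is local. Yes: (brand=Erix, origin=handmade, status=new, stock=23), since origin is handmade.

Yes, No, No, Yes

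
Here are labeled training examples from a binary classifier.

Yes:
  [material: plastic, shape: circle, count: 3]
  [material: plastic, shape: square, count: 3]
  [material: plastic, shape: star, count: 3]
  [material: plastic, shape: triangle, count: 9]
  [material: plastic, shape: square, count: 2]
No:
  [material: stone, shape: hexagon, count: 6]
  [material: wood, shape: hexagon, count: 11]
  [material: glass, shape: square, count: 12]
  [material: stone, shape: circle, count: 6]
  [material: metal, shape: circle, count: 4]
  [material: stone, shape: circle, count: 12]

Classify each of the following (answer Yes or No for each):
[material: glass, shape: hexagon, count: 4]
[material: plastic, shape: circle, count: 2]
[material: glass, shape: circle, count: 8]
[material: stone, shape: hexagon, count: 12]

No, Yes, No, No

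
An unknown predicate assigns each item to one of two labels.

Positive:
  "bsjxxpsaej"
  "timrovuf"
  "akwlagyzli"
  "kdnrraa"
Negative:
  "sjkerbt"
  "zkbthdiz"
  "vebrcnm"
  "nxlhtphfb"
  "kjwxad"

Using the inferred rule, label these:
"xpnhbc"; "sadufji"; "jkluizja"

Negative, Positive, Positive

Rule: has ≥ 2 vowels. This holds for each 'Positive' example and fails for each 'Negative' one.
"xpnhbc": Negative (0 vowels).
"sadufji": Positive (3 vowels).
"jkluizja": Positive (3 vowels).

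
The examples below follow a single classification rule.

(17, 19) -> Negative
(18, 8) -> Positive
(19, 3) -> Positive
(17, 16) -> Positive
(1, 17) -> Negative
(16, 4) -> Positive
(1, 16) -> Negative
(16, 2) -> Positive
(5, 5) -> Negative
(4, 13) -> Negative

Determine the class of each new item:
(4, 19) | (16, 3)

The pattern is that an item is 'Positive' exactly when: first > second.
Negative: (4, 19), since 4 < 19. Positive: (16, 3), since 16 > 3.

Negative, Positive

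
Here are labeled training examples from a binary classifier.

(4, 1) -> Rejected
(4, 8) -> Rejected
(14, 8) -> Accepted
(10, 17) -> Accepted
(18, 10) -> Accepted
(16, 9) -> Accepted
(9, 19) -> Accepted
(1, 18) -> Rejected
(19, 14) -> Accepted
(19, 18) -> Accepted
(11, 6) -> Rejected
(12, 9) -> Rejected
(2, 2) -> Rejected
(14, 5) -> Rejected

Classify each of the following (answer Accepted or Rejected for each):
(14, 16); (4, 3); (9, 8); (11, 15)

Accepted, Rejected, Rejected, Accepted

The classifier is using: sum ≥ 22.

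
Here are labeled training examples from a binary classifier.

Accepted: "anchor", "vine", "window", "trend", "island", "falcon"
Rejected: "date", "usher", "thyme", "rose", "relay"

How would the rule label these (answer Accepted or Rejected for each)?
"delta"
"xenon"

The classifier is using: contains 'n'.
"delta": no 'n' — fails this test, so Rejected.
"xenon": has 'n' — satisfies this, so Accepted.

Rejected, Accepted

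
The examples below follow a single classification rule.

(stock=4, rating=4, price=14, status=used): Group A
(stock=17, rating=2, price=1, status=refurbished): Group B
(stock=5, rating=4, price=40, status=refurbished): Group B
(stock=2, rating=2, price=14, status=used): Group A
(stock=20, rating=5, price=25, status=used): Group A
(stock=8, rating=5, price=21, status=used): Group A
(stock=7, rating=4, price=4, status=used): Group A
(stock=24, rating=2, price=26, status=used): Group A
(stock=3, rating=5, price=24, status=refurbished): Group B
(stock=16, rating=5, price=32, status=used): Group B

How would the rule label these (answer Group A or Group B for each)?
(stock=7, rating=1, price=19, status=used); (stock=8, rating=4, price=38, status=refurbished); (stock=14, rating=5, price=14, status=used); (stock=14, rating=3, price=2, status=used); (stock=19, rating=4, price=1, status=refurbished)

One predicate separates the groups cleanly: status is used AND price ≤ 26.

Group A, Group B, Group A, Group A, Group B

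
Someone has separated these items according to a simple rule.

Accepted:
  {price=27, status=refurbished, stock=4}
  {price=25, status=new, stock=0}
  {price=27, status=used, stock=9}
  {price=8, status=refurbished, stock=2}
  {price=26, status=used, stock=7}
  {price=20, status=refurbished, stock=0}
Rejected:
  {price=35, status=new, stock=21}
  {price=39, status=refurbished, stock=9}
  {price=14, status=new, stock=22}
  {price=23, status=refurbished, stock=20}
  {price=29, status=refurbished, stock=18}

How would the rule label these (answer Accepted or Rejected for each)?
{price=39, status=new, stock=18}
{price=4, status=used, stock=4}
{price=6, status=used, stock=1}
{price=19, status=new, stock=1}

The rule appears to be: price ≤ 27 AND stock ≤ 9.
Rejected: {price=39, status=new, stock=18}, since price = 39, stock = 18.
Accepted: {price=4, status=used, stock=4}, since price = 4, stock = 4.
Accepted: {price=6, status=used, stock=1}, since price = 6, stock = 1.
Accepted: {price=19, status=new, stock=1}, since price = 19, stock = 1.

Rejected, Accepted, Accepted, Accepted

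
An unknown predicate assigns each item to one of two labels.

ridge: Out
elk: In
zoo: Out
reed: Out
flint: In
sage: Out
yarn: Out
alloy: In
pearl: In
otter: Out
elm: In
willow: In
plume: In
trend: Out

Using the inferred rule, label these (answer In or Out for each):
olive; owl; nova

Every 'In' example satisfies: contains 'l'. None of the 'Out' examples do.
olive: In (has 'l'). owl: In (has 'l'). nova: Out (no 'l').

In, In, Out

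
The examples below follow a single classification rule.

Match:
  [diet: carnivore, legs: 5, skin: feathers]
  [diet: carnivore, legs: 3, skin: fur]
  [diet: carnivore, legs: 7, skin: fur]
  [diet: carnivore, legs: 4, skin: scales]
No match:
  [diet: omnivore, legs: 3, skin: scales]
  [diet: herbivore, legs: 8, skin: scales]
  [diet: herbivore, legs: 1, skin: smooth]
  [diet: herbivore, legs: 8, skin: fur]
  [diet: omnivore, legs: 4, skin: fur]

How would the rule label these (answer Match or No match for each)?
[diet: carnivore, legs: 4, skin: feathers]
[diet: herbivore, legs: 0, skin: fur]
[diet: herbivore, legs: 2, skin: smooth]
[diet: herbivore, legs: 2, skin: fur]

Match, No match, No match, No match

The simplest hypothesis consistent with all the labels is: diet is carnivore.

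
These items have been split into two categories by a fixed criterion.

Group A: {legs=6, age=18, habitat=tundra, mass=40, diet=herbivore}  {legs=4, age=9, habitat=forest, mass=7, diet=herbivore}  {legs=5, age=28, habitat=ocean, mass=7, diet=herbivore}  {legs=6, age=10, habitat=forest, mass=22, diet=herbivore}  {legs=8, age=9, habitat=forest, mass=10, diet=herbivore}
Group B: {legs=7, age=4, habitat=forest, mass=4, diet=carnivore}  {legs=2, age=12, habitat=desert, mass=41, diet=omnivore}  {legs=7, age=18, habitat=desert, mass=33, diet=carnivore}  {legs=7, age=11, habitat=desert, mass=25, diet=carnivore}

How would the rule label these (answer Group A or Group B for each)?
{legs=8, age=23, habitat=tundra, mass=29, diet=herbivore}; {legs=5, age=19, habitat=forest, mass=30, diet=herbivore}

Group A, Group A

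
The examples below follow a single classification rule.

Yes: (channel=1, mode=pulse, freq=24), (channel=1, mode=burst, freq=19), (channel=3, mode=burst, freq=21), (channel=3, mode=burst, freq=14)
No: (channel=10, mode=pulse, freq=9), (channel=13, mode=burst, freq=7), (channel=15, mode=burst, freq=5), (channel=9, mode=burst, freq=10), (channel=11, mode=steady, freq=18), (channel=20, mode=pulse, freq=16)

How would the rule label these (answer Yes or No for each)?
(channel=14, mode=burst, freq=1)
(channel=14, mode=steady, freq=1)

One predicate separates the groups cleanly: channel ≤ 3.
No: (channel=14, mode=burst, freq=1), since channel = 14.
No: (channel=14, mode=steady, freq=1), since channel = 14.

No, No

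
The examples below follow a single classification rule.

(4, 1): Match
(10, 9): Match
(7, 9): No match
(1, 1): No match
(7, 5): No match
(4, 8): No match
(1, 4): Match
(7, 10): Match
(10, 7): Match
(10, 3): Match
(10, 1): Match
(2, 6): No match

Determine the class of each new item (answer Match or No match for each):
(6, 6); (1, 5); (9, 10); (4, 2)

The simplest hypothesis consistent with all the labels is: sum is odd.
(6, 6) → 6+6 = 12 → No match.
(1, 5) → 1+5 = 6 → No match.
(9, 10) → 9+10 = 19 → Match.
(4, 2) → 4+2 = 6 → No match.

No match, No match, Match, No match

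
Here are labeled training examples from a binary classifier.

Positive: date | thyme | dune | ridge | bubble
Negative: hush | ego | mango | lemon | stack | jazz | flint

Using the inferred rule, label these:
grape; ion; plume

The classifier is using: ends with 'e'.
grape → ends with 'e' → Positive. ion → ends with 'n' → Negative. plume → ends with 'e' → Positive.

Positive, Negative, Positive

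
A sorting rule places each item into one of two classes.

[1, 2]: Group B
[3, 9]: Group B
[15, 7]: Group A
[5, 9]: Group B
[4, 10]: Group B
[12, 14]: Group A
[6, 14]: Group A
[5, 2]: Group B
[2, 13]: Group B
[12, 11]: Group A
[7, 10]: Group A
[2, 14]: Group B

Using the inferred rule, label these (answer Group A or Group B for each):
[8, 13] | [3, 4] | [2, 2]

A rule that fits every label: sum ≥ 17 — true of each 'Group A' example, false of each 'Group B' one.
[8, 13] → 8+13 = 21 → Group A. [3, 4] → 3+4 = 7 → Group B. [2, 2] → 2+2 = 4 → Group B.

Group A, Group B, Group B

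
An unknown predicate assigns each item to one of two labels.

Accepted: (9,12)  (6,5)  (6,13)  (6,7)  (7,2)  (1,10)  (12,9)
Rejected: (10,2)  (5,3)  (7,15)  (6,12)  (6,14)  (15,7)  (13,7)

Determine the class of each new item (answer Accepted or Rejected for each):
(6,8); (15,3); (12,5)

Rejected, Rejected, Accepted

Looking at the examples, the only property every 'Accepted' case has and every 'Rejected' case lacks is: sum is odd.
Rejected: (6,8), since 6+8 = 14.
Rejected: (15,3), since 15+3 = 18.
Accepted: (12,5), since 12+5 = 17.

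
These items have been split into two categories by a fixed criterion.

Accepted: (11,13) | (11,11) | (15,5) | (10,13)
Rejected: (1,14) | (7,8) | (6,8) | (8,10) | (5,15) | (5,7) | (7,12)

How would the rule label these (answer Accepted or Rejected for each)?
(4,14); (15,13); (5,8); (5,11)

Rejected, Accepted, Rejected, Rejected

The rule appears to be: first ≥ 10.
(4,14): first 4, doesn't match → Rejected. (15,13): first 15, checks out → Accepted. (5,8): first 5, doesn't match → Rejected. (5,11): first 5, doesn't match → Rejected.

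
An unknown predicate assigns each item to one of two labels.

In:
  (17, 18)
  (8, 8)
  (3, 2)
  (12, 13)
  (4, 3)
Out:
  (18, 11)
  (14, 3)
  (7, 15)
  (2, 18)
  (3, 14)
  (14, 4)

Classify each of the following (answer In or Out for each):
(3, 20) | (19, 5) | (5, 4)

The rule appears to be: |first − second| ≤ 1.

Out, Out, In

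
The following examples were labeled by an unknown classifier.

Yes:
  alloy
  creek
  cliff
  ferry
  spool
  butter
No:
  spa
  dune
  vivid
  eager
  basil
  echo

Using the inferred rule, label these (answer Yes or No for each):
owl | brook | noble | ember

No, Yes, No, No

Looking at the examples, the only property every 'Yes' case has and every 'No' case lacks is: has a double letter.
owl: No (no doubled letter).
brook: Yes ('oo' doubled).
noble: No (no doubled letter).
ember: No (no doubled letter).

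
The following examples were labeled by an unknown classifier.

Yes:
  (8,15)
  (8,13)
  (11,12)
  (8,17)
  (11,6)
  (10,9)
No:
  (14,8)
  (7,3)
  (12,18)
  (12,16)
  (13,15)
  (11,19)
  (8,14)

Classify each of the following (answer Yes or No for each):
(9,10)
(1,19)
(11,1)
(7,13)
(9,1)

Yes, No, No, No, No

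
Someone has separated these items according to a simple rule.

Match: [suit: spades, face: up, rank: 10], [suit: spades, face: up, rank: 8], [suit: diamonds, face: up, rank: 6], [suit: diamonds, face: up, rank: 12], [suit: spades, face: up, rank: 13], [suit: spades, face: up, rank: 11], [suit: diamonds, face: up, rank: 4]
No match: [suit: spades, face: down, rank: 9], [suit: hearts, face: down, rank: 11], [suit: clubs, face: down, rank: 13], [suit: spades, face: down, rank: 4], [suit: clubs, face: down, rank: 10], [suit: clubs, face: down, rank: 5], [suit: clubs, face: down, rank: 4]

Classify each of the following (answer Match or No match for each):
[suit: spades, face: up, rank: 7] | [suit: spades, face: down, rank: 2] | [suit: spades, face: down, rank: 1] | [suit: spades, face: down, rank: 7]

Match, No match, No match, No match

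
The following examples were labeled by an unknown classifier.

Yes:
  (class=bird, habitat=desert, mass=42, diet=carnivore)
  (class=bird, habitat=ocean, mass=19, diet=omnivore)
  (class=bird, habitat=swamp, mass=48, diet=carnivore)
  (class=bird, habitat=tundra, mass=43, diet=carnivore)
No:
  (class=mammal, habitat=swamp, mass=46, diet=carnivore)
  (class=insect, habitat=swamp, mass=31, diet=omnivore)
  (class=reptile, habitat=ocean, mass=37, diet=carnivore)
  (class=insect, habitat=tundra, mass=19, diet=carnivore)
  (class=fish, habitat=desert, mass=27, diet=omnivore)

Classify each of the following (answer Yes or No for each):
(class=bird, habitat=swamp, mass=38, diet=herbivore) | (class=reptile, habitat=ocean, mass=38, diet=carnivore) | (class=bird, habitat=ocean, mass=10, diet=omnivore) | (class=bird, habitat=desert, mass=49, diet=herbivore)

Rule: class is bird. This holds for each 'Yes' example and fails for each 'No' one.

Yes, No, Yes, Yes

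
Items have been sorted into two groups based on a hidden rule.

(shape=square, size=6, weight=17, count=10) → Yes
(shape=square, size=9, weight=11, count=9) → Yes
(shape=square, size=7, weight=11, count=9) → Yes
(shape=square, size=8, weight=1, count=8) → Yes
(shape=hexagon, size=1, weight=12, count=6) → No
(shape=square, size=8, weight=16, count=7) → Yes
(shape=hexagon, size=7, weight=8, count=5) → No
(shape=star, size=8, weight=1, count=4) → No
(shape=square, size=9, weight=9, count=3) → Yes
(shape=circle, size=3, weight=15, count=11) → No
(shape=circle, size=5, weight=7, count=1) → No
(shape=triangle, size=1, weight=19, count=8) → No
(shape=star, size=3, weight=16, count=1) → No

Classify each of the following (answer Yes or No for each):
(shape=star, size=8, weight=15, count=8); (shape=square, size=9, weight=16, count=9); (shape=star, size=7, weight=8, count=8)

The distinguishing property — shape is square — holds for all the 'Yes' cases and none of the 'No' cases.
(shape=star, size=8, weight=15, count=8): shape is star, doesn't qualify → No. (shape=square, size=9, weight=16, count=9): shape is square, meets the rule → Yes. (shape=star, size=7, weight=8, count=8): shape is star, doesn't qualify → No.

No, Yes, No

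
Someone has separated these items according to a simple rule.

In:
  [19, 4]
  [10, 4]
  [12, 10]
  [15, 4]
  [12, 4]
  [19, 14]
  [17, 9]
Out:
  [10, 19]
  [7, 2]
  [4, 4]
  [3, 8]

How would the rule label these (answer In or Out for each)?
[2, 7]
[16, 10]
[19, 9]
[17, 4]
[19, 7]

Out, In, In, In, In

The simplest hypothesis consistent with all the labels is: first > second AND sum ≥ 11.
[2, 7]: 2 < 7, 2+7 = 9 — does not satisfy this, so Out. [16, 10]: 16 > 10, 16+10 = 26 — qualifies, so In. [19, 9]: 19 > 9, 19+9 = 28 — qualifies, so In. [17, 4]: 17 > 4, 17+4 = 21 — qualifies, so In. [19, 7]: 19 > 7, 19+7 = 26 — qualifies, so In.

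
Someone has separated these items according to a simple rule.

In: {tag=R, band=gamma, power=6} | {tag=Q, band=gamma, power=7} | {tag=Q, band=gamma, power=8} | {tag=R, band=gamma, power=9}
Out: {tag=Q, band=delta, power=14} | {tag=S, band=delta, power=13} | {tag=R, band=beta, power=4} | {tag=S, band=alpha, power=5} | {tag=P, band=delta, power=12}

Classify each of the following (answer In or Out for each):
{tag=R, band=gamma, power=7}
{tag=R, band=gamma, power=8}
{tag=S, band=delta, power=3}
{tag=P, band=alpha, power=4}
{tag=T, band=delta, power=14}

In, In, Out, Out, Out

Every 'In' example satisfies: band is gamma. None of the 'Out' examples do.
{tag=R, band=gamma, power=7}: band is gamma, satisfies this → In. {tag=R, band=gamma, power=8}: band is gamma, satisfies this → In. {tag=S, band=delta, power=3}: band is delta, doesn't qualify → Out. {tag=P, band=alpha, power=4}: band is alpha, doesn't qualify → Out. {tag=T, band=delta, power=14}: band is delta, doesn't qualify → Out.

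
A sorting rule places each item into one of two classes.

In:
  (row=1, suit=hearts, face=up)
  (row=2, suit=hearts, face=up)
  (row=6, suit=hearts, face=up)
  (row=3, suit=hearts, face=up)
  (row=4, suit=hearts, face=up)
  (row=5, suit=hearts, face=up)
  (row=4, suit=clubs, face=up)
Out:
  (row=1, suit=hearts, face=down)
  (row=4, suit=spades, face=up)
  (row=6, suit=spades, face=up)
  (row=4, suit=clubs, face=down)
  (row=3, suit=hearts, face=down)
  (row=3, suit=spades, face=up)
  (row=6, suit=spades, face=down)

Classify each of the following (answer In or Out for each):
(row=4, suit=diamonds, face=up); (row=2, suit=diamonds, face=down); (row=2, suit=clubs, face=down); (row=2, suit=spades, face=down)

All 'In' examples share one property — face is up AND suit is not spades — and every 'Out' example lacks it.
(row=4, suit=diamonds, face=up): face is up, suit is diamonds — passes, so In.
(row=2, suit=diamonds, face=down): face is down, suit is diamonds — does not pass, so Out.
(row=2, suit=clubs, face=down): face is down, suit is clubs — does not pass, so Out.
(row=2, suit=spades, face=down): face is down, suit is spades — does not pass, so Out.

In, Out, Out, Out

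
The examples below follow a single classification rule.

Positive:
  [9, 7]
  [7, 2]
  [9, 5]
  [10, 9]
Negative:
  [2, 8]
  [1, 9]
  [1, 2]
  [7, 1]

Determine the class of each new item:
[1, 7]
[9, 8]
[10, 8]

Negative, Positive, Positive

The common property of the 'Positive' items is: first > second AND sum ≥ 9. No 'Negative' item has it.
[1, 7]: 1 < 7, 1+7 = 8, fails this test → Negative. [9, 8]: 9 > 8, 9+8 = 17, has this property → Positive. [10, 8]: 10 > 8, 10+8 = 18, has this property → Positive.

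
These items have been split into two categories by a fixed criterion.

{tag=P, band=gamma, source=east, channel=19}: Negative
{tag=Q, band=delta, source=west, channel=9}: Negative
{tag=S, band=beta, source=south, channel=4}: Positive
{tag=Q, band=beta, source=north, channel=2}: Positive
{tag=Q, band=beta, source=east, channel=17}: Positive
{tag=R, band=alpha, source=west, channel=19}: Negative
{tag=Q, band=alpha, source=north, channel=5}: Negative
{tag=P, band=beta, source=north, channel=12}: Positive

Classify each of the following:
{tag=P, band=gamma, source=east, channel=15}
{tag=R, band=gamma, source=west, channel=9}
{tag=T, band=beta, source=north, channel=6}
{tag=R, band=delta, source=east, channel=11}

The classifier is using: band is beta.
{tag=P, band=gamma, source=east, channel=15}: band is gamma, does not satisfy this → Negative.
{tag=R, band=gamma, source=west, channel=9}: band is gamma, does not satisfy this → Negative.
{tag=T, band=beta, source=north, channel=6}: band is beta, checks out → Positive.
{tag=R, band=delta, source=east, channel=11}: band is delta, does not satisfy this → Negative.

Negative, Negative, Positive, Negative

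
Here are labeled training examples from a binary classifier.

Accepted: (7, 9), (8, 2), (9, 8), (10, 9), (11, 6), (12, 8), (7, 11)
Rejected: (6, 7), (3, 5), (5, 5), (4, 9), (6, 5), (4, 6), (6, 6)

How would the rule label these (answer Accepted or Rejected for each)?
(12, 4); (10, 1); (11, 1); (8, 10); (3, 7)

Accepted, Accepted, Accepted, Accepted, Rejected

'Accepted' ⟺ first ≥ 7.
(12, 4): first 12 — checks out, so Accepted. (10, 1): first 10 — checks out, so Accepted. (11, 1): first 11 — checks out, so Accepted. (8, 10): first 8 — checks out, so Accepted. (3, 7): first 3 — fails this test, so Rejected.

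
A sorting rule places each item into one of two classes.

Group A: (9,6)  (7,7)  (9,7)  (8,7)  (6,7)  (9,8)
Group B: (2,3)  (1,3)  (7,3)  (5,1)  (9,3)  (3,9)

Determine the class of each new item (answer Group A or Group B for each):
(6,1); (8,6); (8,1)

Group B, Group A, Group B

The common property of the 'Group A' items is: sum ≥ 13. No 'Group B' item has it.
(6,1) → 6+1 = 7 → Group B.
(8,6) → 8+6 = 14 → Group A.
(8,1) → 8+1 = 9 → Group B.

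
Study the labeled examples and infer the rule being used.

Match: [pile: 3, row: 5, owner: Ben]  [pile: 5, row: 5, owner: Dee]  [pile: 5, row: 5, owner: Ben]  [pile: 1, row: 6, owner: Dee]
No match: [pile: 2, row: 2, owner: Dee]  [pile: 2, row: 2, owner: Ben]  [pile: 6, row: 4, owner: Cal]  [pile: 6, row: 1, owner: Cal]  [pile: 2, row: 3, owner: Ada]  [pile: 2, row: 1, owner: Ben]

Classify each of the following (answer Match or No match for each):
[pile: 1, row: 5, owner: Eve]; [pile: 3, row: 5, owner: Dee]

Match, Match

The classifier is using: row ≥ 5.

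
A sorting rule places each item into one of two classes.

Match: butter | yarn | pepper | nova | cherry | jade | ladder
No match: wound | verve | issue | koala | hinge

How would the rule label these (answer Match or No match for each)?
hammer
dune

Match, Match

The simplest hypothesis consistent with all the labels is: even length.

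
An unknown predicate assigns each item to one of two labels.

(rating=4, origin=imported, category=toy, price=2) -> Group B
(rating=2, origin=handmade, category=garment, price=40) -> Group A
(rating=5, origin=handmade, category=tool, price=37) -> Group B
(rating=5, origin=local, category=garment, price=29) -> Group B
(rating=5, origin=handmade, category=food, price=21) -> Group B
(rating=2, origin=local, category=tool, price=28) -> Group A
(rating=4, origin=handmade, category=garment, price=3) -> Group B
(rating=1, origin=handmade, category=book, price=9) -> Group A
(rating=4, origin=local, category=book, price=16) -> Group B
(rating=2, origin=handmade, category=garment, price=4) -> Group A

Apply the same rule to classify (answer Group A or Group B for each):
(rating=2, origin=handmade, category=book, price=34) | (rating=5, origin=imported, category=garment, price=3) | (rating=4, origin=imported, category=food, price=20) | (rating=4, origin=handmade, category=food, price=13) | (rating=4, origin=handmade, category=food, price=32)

The common property of the 'Group A' items is: rating ≤ 2. No 'Group B' item has it.
(rating=2, origin=handmade, category=book, price=34) — rating = 2, hence Group A. (rating=5, origin=imported, category=garment, price=3) — rating = 5, hence Group B. (rating=4, origin=imported, category=food, price=20) — rating = 4, hence Group B. (rating=4, origin=handmade, category=food, price=13) — rating = 4, hence Group B. (rating=4, origin=handmade, category=food, price=32) — rating = 4, hence Group B.

Group A, Group B, Group B, Group B, Group B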